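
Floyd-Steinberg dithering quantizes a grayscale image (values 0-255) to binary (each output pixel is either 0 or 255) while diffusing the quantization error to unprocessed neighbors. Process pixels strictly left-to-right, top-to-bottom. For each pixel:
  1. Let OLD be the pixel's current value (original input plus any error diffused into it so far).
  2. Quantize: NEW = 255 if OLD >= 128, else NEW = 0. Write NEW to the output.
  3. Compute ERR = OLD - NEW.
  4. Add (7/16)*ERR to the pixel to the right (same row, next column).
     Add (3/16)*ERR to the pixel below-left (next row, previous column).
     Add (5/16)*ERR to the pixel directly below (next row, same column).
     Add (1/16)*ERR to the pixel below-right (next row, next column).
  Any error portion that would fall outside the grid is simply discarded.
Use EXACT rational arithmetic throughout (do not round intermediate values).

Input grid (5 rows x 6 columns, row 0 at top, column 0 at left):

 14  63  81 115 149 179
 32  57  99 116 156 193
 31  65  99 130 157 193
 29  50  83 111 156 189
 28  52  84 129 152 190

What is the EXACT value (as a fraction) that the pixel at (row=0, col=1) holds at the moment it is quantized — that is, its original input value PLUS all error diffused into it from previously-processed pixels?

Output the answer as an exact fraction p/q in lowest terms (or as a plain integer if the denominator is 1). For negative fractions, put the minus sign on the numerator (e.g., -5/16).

(0,0): OLD=14 → NEW=0, ERR=14
(0,1): OLD=553/8 → NEW=0, ERR=553/8
Target (0,1): original=63, with diffused error = 553/8

Answer: 553/8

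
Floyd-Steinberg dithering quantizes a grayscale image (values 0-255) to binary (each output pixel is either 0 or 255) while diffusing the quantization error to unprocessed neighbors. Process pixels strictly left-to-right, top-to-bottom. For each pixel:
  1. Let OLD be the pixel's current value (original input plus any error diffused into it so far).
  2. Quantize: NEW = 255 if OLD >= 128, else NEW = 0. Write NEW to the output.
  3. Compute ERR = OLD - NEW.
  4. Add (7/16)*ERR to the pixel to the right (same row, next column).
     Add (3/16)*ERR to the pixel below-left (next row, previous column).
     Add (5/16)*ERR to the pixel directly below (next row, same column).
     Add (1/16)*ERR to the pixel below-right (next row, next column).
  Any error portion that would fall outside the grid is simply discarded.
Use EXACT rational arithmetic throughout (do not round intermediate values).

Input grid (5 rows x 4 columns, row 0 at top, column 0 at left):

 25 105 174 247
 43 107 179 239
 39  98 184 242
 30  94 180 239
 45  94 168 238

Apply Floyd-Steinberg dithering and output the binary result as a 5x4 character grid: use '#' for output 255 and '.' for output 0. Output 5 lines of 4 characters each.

Answer: ..##
.###
..##
..##
.#.#

Derivation:
(0,0): OLD=25 → NEW=0, ERR=25
(0,1): OLD=1855/16 → NEW=0, ERR=1855/16
(0,2): OLD=57529/256 → NEW=255, ERR=-7751/256
(0,3): OLD=957455/4096 → NEW=255, ERR=-87025/4096
(1,0): OLD=18573/256 → NEW=0, ERR=18573/256
(1,1): OLD=349915/2048 → NEW=255, ERR=-172325/2048
(1,2): OLD=8912119/65536 → NEW=255, ERR=-7799561/65536
(1,3): OLD=187066481/1048576 → NEW=255, ERR=-80320399/1048576
(2,0): OLD=1503897/32768 → NEW=0, ERR=1503897/32768
(2,1): OLD=77599011/1048576 → NEW=0, ERR=77599011/1048576
(2,2): OLD=334630543/2097152 → NEW=255, ERR=-200143217/2097152
(2,3): OLD=5666380083/33554432 → NEW=255, ERR=-2890000077/33554432
(3,0): OLD=976737033/16777216 → NEW=0, ERR=976737033/16777216
(3,1): OLD=34244571031/268435456 → NEW=0, ERR=34244571031/268435456
(3,2): OLD=835219796585/4294967296 → NEW=255, ERR=-259996863895/4294967296
(3,3): OLD=12344483534943/68719476736 → NEW=255, ERR=-5178983032737/68719476736
(4,0): OLD=374146204053/4294967296 → NEW=0, ERR=374146204053/4294967296
(4,1): OLD=5644137006399/34359738368 → NEW=255, ERR=-3117596277441/34359738368
(4,2): OLD=113501517556319/1099511627776 → NEW=0, ERR=113501517556319/1099511627776
(4,3): OLD=4500573061689161/17592186044416 → NEW=255, ERR=14565620363081/17592186044416
Row 0: ..##
Row 1: .###
Row 2: ..##
Row 3: ..##
Row 4: .#.#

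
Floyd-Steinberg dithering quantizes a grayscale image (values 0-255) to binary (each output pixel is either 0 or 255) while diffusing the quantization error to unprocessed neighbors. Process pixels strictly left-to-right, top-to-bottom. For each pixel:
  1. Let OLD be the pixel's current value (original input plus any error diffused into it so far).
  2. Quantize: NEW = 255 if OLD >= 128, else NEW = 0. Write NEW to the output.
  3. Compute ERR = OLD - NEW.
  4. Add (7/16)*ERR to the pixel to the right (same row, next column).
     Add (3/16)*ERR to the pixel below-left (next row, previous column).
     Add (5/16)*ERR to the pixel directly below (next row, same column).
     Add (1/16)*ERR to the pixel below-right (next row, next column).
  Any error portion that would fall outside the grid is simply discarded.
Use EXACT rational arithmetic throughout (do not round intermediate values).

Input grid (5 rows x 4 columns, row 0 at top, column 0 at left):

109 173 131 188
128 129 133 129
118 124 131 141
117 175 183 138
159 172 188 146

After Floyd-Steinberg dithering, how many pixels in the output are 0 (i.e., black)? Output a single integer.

(0,0): OLD=109 → NEW=0, ERR=109
(0,1): OLD=3531/16 → NEW=255, ERR=-549/16
(0,2): OLD=29693/256 → NEW=0, ERR=29693/256
(0,3): OLD=977899/4096 → NEW=255, ERR=-66581/4096
(1,0): OLD=39841/256 → NEW=255, ERR=-25439/256
(1,1): OLD=211687/2048 → NEW=0, ERR=211687/2048
(1,2): OLD=13715059/65536 → NEW=255, ERR=-2996621/65536
(1,3): OLD=116564885/1048576 → NEW=0, ERR=116564885/1048576
(2,0): OLD=3484125/32768 → NEW=0, ERR=3484125/32768
(2,1): OLD=197168847/1048576 → NEW=255, ERR=-70218033/1048576
(2,2): OLD=240579723/2097152 → NEW=0, ERR=240579723/2097152
(2,3): OLD=7484989951/33554432 → NEW=255, ERR=-1071390209/33554432
(3,0): OLD=2309740173/16777216 → NEW=255, ERR=-1968449907/16777216
(3,1): OLD=35137398163/268435456 → NEW=255, ERR=-33313643117/268435456
(3,2): OLD=663065354605/4294967296 → NEW=255, ERR=-432151305875/4294967296
(3,3): OLD=6265246187387/68719476736 → NEW=0, ERR=6265246187387/68719476736
(4,0): OLD=425482878153/4294967296 → NEW=0, ERR=425482878153/4294967296
(4,1): OLD=5166330801243/34359738368 → NEW=255, ERR=-3595402482597/34359738368
(4,2): OLD=132067892719739/1099511627776 → NEW=0, ERR=132067892719739/1099511627776
(4,3): OLD=3883523372209869/17592186044416 → NEW=255, ERR=-602484069116211/17592186044416
Output grid:
  Row 0: .#.#  (2 black, running=2)
  Row 1: #.#.  (2 black, running=4)
  Row 2: .#.#  (2 black, running=6)
  Row 3: ###.  (1 black, running=7)
  Row 4: .#.#  (2 black, running=9)

Answer: 9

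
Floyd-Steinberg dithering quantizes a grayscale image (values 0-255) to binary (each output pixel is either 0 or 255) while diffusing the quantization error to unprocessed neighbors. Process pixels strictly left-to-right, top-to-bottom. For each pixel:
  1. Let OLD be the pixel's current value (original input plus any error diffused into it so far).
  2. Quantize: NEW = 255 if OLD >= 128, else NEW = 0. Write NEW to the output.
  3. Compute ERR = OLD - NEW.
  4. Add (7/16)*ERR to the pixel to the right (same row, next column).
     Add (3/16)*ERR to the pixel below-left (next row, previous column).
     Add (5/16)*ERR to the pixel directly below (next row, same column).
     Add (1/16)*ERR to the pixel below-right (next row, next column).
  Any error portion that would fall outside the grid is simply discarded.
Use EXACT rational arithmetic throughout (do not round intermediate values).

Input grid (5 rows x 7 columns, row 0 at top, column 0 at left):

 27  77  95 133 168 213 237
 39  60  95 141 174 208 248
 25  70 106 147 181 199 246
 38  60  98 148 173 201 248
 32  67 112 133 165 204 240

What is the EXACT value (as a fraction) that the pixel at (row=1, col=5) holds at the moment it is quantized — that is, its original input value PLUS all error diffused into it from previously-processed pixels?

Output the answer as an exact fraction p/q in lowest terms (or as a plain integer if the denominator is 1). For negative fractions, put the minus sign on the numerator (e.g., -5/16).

(0,0): OLD=27 → NEW=0, ERR=27
(0,1): OLD=1421/16 → NEW=0, ERR=1421/16
(0,2): OLD=34267/256 → NEW=255, ERR=-31013/256
(0,3): OLD=327677/4096 → NEW=0, ERR=327677/4096
(0,4): OLD=13303787/65536 → NEW=255, ERR=-3407893/65536
(0,5): OLD=199491437/1048576 → NEW=255, ERR=-67895443/1048576
(0,6): OLD=3500932091/16777216 → NEW=255, ERR=-777257989/16777216
(1,0): OLD=16407/256 → NEW=0, ERR=16407/256
(1,1): OLD=194081/2048 → NEW=0, ERR=194081/2048
(1,2): OLD=7808821/65536 → NEW=0, ERR=7808821/65536
(1,3): OLD=52640529/262144 → NEW=255, ERR=-14206191/262144
(1,4): OLD=2129029779/16777216 → NEW=0, ERR=2129029779/16777216
(1,5): OLD=31050976643/134217728 → NEW=255, ERR=-3174543997/134217728
Target (1,5): original=208, with diffused error = 31050976643/134217728

Answer: 31050976643/134217728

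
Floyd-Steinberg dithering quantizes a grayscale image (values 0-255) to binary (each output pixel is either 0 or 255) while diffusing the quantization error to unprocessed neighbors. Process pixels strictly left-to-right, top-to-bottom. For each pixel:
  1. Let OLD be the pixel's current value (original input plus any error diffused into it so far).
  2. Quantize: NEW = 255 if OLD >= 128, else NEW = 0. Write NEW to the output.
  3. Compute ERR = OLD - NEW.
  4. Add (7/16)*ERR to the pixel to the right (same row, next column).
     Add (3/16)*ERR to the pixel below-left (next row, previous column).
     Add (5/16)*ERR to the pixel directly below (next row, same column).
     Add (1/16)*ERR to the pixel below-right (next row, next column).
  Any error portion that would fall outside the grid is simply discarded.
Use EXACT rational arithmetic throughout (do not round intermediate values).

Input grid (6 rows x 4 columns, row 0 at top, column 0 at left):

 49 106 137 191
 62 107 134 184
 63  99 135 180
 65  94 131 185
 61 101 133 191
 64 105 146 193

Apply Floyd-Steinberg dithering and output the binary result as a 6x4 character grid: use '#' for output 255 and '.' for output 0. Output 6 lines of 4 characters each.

Answer: ..##
.#.#
.#.#
..##
.#.#
.#.#

Derivation:
(0,0): OLD=49 → NEW=0, ERR=49
(0,1): OLD=2039/16 → NEW=0, ERR=2039/16
(0,2): OLD=49345/256 → NEW=255, ERR=-15935/256
(0,3): OLD=670791/4096 → NEW=255, ERR=-373689/4096
(1,0): OLD=25909/256 → NEW=0, ERR=25909/256
(1,1): OLD=373747/2048 → NEW=255, ERR=-148493/2048
(1,2): OLD=4829039/65536 → NEW=0, ERR=4829039/65536
(1,3): OLD=192766777/1048576 → NEW=255, ERR=-74620103/1048576
(2,0): OLD=2655265/32768 → NEW=0, ERR=2655265/32768
(2,1): OLD=138343675/1048576 → NEW=255, ERR=-129043205/1048576
(2,2): OLD=181007015/2097152 → NEW=0, ERR=181007015/2097152
(2,3): OLD=6715175083/33554432 → NEW=255, ERR=-1841205077/33554432
(3,0): OLD=1128231825/16777216 → NEW=0, ERR=1128231825/16777216
(3,1): OLD=28510763279/268435456 → NEW=0, ERR=28510763279/268435456
(3,2): OLD=800836566001/4294967296 → NEW=255, ERR=-294380094479/4294967296
(3,3): OLD=9844773652247/68719476736 → NEW=255, ERR=-7678692915433/68719476736
(4,0): OLD=437783840893/4294967296 → NEW=0, ERR=437783840893/4294967296
(4,1): OLD=5845851081335/34359738368 → NEW=255, ERR=-2915882202505/34359738368
(4,2): OLD=66124964753943/1099511627776 → NEW=0, ERR=66124964753943/1099511627776
(4,3): OLD=3133325550339793/17592186044416 → NEW=255, ERR=-1352681890986287/17592186044416
(5,0): OLD=43948079117037/549755813888 → NEW=0, ERR=43948079117037/549755813888
(5,1): OLD=2306359047431835/17592186044416 → NEW=255, ERR=-2179648393894245/17592186044416
(5,2): OLD=799275864442815/8796093022208 → NEW=0, ERR=799275864442815/8796093022208
(5,3): OLD=59809122588487671/281474976710656 → NEW=255, ERR=-11966996472729609/281474976710656
Row 0: ..##
Row 1: .#.#
Row 2: .#.#
Row 3: ..##
Row 4: .#.#
Row 5: .#.#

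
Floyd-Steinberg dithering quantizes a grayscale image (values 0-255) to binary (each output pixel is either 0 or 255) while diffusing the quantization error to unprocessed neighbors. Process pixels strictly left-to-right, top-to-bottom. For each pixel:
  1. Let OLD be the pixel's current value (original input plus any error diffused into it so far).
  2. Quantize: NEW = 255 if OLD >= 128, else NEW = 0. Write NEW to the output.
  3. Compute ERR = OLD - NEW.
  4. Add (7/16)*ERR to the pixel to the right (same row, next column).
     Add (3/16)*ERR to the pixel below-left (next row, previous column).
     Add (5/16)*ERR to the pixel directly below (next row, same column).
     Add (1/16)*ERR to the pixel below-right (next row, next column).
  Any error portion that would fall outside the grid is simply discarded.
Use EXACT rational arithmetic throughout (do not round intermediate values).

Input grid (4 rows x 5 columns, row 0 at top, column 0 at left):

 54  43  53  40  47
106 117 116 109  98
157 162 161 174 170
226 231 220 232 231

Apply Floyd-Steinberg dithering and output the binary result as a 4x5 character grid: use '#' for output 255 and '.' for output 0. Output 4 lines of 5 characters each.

Answer: .....
#.##.
#.#.#
#####

Derivation:
(0,0): OLD=54 → NEW=0, ERR=54
(0,1): OLD=533/8 → NEW=0, ERR=533/8
(0,2): OLD=10515/128 → NEW=0, ERR=10515/128
(0,3): OLD=155525/2048 → NEW=0, ERR=155525/2048
(0,4): OLD=2628771/32768 → NEW=0, ERR=2628771/32768
(1,0): OLD=17327/128 → NEW=255, ERR=-15313/128
(1,1): OLD=106761/1024 → NEW=0, ERR=106761/1024
(1,2): OLD=6739965/32768 → NEW=255, ERR=-1615875/32768
(1,3): OLD=17214105/131072 → NEW=255, ERR=-16209255/131072
(1,4): OLD=154585131/2097152 → NEW=0, ERR=154585131/2097152
(2,0): OLD=2280051/16384 → NEW=255, ERR=-1897869/16384
(2,1): OLD=66678497/524288 → NEW=0, ERR=66678497/524288
(2,2): OLD=1548195939/8388608 → NEW=255, ERR=-590899101/8388608
(2,3): OLD=15471986937/134217728 → NEW=0, ERR=15471986937/134217728
(2,4): OLD=506245093519/2147483648 → NEW=255, ERR=-41363236721/2147483648
(3,0): OLD=1792201859/8388608 → NEW=255, ERR=-346893181/8388608
(3,1): OLD=15582958215/67108864 → NEW=255, ERR=-1529802105/67108864
(3,2): OLD=467242901053/2147483648 → NEW=255, ERR=-80365429187/2147483648
(3,3): OLD=1046412546501/4294967296 → NEW=255, ERR=-48804113979/4294967296
(3,4): OLD=15614041542937/68719476736 → NEW=255, ERR=-1909425024743/68719476736
Row 0: .....
Row 1: #.##.
Row 2: #.#.#
Row 3: #####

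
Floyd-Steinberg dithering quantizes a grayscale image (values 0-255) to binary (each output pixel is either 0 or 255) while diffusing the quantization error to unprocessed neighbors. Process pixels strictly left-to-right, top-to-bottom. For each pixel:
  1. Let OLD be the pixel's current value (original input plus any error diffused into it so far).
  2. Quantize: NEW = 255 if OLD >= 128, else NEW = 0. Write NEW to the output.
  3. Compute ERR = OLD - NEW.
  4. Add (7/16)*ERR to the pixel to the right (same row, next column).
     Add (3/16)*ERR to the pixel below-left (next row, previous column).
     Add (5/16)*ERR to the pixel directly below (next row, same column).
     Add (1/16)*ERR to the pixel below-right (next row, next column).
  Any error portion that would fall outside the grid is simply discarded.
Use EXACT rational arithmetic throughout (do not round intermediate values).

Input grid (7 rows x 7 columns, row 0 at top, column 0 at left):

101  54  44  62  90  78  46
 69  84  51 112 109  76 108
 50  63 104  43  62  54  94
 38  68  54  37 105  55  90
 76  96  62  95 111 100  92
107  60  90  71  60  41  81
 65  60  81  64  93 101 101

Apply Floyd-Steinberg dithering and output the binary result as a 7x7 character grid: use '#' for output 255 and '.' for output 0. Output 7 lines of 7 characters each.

Answer: ....#..
.#.#..#
..#....
....#.#
.#.#.#.
#......
..#.#.#

Derivation:
(0,0): OLD=101 → NEW=0, ERR=101
(0,1): OLD=1571/16 → NEW=0, ERR=1571/16
(0,2): OLD=22261/256 → NEW=0, ERR=22261/256
(0,3): OLD=409779/4096 → NEW=0, ERR=409779/4096
(0,4): OLD=8766693/65536 → NEW=255, ERR=-7944987/65536
(0,5): OLD=26174019/1048576 → NEW=0, ERR=26174019/1048576
(0,6): OLD=954970069/16777216 → NEW=0, ERR=954970069/16777216
(1,0): OLD=30457/256 → NEW=0, ERR=30457/256
(1,1): OLD=387791/2048 → NEW=255, ERR=-134449/2048
(1,2): OLD=4872443/65536 → NEW=0, ERR=4872443/65536
(1,3): OLD=41548447/262144 → NEW=255, ERR=-25298273/262144
(1,4): OLD=668191421/16777216 → NEW=0, ERR=668191421/16777216
(1,5): OLD=14001674829/134217728 → NEW=0, ERR=14001674829/134217728
(1,6): OLD=371489034979/2147483648 → NEW=255, ERR=-176119295261/2147483648
(2,0): OLD=2453333/32768 → NEW=0, ERR=2453333/32768
(2,1): OLD=101309431/1048576 → NEW=0, ERR=101309431/1048576
(2,2): OLD=2471374757/16777216 → NEW=255, ERR=-1806815323/16777216
(2,3): OLD=-2974255171/134217728 → NEW=0, ERR=-2974255171/134217728
(2,4): OLD=84052082765/1073741824 → NEW=0, ERR=84052082765/1073741824
(2,5): OLD=3709459633007/34359738368 → NEW=0, ERR=3709459633007/34359738368
(2,6): OLD=67138149071865/549755813888 → NEW=0, ERR=67138149071865/549755813888
(3,0): OLD=1333995781/16777216 → NEW=0, ERR=1333995781/16777216
(3,1): OLD=15765998241/134217728 → NEW=0, ERR=15765998241/134217728
(3,2): OLD=79049166707/1073741824 → NEW=0, ERR=79049166707/1073741824
(3,3): OLD=301637296885/4294967296 → NEW=0, ERR=301637296885/4294967296
(3,4): OLD=98431351901445/549755813888 → NEW=255, ERR=-41756380639995/549755813888
(3,5): OLD=366348167986655/4398046511104 → NEW=0, ERR=366348167986655/4398046511104
(3,6): OLD=12057960947795841/70368744177664 → NEW=255, ERR=-5886068817508479/70368744177664
(4,0): OLD=263866583211/2147483648 → NEW=0, ERR=263866583211/2147483648
(4,1): OLD=7051927285295/34359738368 → NEW=255, ERR=-1709805998545/34359738368
(4,2): OLD=46039475819297/549755813888 → NEW=0, ERR=46039475819297/549755813888
(4,3): OLD=633078534642619/4398046511104 → NEW=255, ERR=-488423325688901/4398046511104
(4,4): OLD=2064816597134401/35184372088832 → NEW=0, ERR=2064816597134401/35184372088832
(4,5): OLD=147802253308631617/1125899906842624 → NEW=255, ERR=-139302222936237503/1125899906842624
(4,6): OLD=305108727922585367/18014398509481984 → NEW=0, ERR=305108727922585367/18014398509481984
(5,0): OLD=74803780747261/549755813888 → NEW=255, ERR=-65383951794179/549755813888
(5,1): OLD=69480855824767/4398046511104 → NEW=0, ERR=69480855824767/4398046511104
(5,2): OLD=3488503427327273/35184372088832 → NEW=0, ERR=3488503427327273/35184372088832
(5,3): OLD=26996506950243117/281474976710656 → NEW=0, ERR=26996506950243117/281474976710656
(5,4): OLD=1624193720532159311/18014398509481984 → NEW=0, ERR=1624193720532159311/18014398509481984
(5,5): OLD=7007567956273432927/144115188075855872 → NEW=0, ERR=7007567956273432927/144115188075855872
(5,6): OLD=230199924021288254897/2305843009213693952 → NEW=0, ERR=230199924021288254897/2305843009213693952
(6,0): OLD=2167052867255301/70368744177664 → NEW=0, ERR=2167052867255301/70368744177664
(6,1): OLD=100843707681634633/1125899906842624 → NEW=0, ERR=100843707681634633/1125899906842624
(6,2): OLD=3064977963905904571/18014398509481984 → NEW=255, ERR=-1528693656012001349/18014398509481984
(6,3): OLD=11521732811045690661/144115188075855872 → NEW=0, ERR=11521732811045690661/144115188075855872
(6,4): OLD=49363524222853064911/288230376151711744 → NEW=255, ERR=-24135221695833429809/288230376151711744
(6,5): OLD=3833771892716513147787/36893488147419103232 → NEW=0, ERR=3833771892716513147787/36893488147419103232
(6,6): OLD=106666211413753922078493/590295810358705651712 → NEW=255, ERR=-43859220227716019108067/590295810358705651712
Row 0: ....#..
Row 1: .#.#..#
Row 2: ..#....
Row 3: ....#.#
Row 4: .#.#.#.
Row 5: #......
Row 6: ..#.#.#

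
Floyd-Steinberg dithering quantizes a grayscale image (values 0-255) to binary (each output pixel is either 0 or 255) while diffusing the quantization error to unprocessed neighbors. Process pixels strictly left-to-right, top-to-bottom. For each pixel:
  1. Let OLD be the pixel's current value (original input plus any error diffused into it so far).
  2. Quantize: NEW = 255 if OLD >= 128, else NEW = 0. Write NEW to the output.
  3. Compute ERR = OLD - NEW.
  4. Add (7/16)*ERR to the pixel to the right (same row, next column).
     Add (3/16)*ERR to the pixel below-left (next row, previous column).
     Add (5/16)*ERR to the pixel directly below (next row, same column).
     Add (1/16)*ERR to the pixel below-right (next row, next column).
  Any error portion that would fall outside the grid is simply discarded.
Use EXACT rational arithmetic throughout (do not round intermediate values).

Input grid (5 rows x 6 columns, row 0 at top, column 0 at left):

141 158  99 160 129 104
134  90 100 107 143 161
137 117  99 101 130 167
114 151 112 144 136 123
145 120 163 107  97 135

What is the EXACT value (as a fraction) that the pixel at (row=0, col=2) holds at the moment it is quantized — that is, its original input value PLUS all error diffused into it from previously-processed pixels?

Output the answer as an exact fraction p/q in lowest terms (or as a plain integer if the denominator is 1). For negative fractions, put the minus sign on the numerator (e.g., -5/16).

Answer: 18727/128

Derivation:
(0,0): OLD=141 → NEW=255, ERR=-114
(0,1): OLD=865/8 → NEW=0, ERR=865/8
(0,2): OLD=18727/128 → NEW=255, ERR=-13913/128
Target (0,2): original=99, with diffused error = 18727/128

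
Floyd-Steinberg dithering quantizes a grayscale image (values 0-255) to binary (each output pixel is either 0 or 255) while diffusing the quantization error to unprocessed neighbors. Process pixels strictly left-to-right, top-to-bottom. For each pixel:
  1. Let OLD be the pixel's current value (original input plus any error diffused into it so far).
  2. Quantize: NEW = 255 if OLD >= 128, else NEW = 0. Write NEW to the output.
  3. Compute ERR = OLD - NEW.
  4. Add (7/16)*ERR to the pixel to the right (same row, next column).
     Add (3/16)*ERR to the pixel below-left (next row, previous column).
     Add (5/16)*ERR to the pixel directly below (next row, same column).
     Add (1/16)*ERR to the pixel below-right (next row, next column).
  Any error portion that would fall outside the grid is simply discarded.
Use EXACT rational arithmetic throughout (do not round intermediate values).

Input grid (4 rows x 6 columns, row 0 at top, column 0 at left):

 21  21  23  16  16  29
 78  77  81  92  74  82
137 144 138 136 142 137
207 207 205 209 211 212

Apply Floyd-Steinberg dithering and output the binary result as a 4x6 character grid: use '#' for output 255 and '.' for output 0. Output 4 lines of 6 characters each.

(0,0): OLD=21 → NEW=0, ERR=21
(0,1): OLD=483/16 → NEW=0, ERR=483/16
(0,2): OLD=9269/256 → NEW=0, ERR=9269/256
(0,3): OLD=130419/4096 → NEW=0, ERR=130419/4096
(0,4): OLD=1961509/65536 → NEW=0, ERR=1961509/65536
(0,5): OLD=44139267/1048576 → NEW=0, ERR=44139267/1048576
(1,0): OLD=23097/256 → NEW=0, ERR=23097/256
(1,1): OLD=274447/2048 → NEW=255, ERR=-247793/2048
(1,2): OLD=3095739/65536 → NEW=0, ERR=3095739/65536
(1,3): OLD=34207519/262144 → NEW=255, ERR=-32639201/262144
(1,4): OLD=650342141/16777216 → NEW=0, ERR=650342141/16777216
(1,5): OLD=30597390043/268435456 → NEW=0, ERR=30597390043/268435456
(2,0): OLD=4669717/32768 → NEW=255, ERR=-3686123/32768
(2,1): OLD=74942391/1048576 → NEW=0, ERR=74942391/1048576
(2,2): OLD=2568971237/16777216 → NEW=255, ERR=-1709218843/16777216
(2,3): OLD=8420840701/134217728 → NEW=0, ERR=8420840701/134217728
(2,4): OLD=838174125431/4294967296 → NEW=255, ERR=-257042535049/4294967296
(2,5): OLD=10229549359025/68719476736 → NEW=255, ERR=-7293917208655/68719476736
(3,0): OLD=3107931205/16777216 → NEW=255, ERR=-1170258875/16777216
(3,1): OLD=23177383521/134217728 → NEW=255, ERR=-11048137119/134217728
(3,2): OLD=164691791219/1073741824 → NEW=255, ERR=-109112373901/1073741824
(3,3): OLD=11445871051801/68719476736 → NEW=255, ERR=-6077595515879/68719476736
(3,4): OLD=75660050429305/549755813888 → NEW=255, ERR=-64527682112135/549755813888
(3,5): OLD=1088419813090679/8796093022208 → NEW=0, ERR=1088419813090679/8796093022208
Row 0: ......
Row 1: .#.#..
Row 2: #.#.##
Row 3: #####.

Answer: ......
.#.#..
#.#.##
#####.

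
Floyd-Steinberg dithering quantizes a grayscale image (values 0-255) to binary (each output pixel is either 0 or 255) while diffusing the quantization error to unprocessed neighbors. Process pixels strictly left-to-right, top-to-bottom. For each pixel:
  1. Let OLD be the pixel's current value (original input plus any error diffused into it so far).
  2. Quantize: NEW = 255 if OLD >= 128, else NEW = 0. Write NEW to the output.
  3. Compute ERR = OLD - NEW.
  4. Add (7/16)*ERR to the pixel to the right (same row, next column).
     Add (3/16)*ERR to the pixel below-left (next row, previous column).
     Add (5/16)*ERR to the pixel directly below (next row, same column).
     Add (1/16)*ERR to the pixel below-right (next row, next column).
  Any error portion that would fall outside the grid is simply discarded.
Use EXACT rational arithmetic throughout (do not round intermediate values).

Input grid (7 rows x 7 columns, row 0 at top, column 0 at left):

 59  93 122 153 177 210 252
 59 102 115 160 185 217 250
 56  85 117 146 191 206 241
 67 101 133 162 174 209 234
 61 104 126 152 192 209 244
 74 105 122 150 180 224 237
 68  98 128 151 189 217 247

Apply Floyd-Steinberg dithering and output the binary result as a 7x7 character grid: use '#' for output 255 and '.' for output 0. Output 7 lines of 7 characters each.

(0,0): OLD=59 → NEW=0, ERR=59
(0,1): OLD=1901/16 → NEW=0, ERR=1901/16
(0,2): OLD=44539/256 → NEW=255, ERR=-20741/256
(0,3): OLD=481501/4096 → NEW=0, ERR=481501/4096
(0,4): OLD=14970379/65536 → NEW=255, ERR=-1741301/65536
(0,5): OLD=208011853/1048576 → NEW=255, ERR=-59375027/1048576
(0,6): OLD=3812233243/16777216 → NEW=255, ERR=-465956837/16777216
(1,0): OLD=25527/256 → NEW=0, ERR=25527/256
(1,1): OLD=350721/2048 → NEW=255, ERR=-171519/2048
(1,2): OLD=5407253/65536 → NEW=0, ERR=5407253/65536
(1,3): OLD=58402353/262144 → NEW=255, ERR=-8444367/262144
(1,4): OLD=2673177779/16777216 → NEW=255, ERR=-1605012301/16777216
(1,5): OLD=20210881059/134217728 → NEW=255, ERR=-14014639581/134217728
(1,6): OLD=412530157997/2147483648 → NEW=255, ERR=-135078172243/2147483648
(2,0): OLD=2341531/32768 → NEW=0, ERR=2341531/32768
(2,1): OLD=117224025/1048576 → NEW=0, ERR=117224025/1048576
(2,2): OLD=3026932555/16777216 → NEW=255, ERR=-1251257525/16777216
(2,3): OLD=12149898163/134217728 → NEW=0, ERR=12149898163/134217728
(2,4): OLD=192325368611/1073741824 → NEW=255, ERR=-81478796509/1073741824
(2,5): OLD=4205555694945/34359738368 → NEW=0, ERR=4205555694945/34359738368
(2,6): OLD=147536039499447/549755813888 → NEW=255, ERR=7348306958007/549755813888
(3,0): OLD=1850390507/16777216 → NEW=0, ERR=1850390507/16777216
(3,1): OLD=23443863951/134217728 → NEW=255, ERR=-10781656689/134217728
(3,2): OLD=105773898525/1073741824 → NEW=0, ERR=105773898525/1073741824
(3,3): OLD=921258788219/4294967296 → NEW=255, ERR=-173957872261/4294967296
(3,4): OLD=88606304343019/549755813888 → NEW=255, ERR=-51581428198421/549755813888
(3,5): OLD=897042838454769/4398046511104 → NEW=255, ERR=-224459021876751/4398046511104
(3,6): OLD=15727316391709359/70368744177664 → NEW=255, ERR=-2216713373594961/70368744177664
(4,0): OLD=172667152741/2147483648 → NEW=0, ERR=172667152741/2147483648
(4,1): OLD=4791043700385/34359738368 → NEW=255, ERR=-3970689583455/34359738368
(4,2): OLD=51463136183055/549755813888 → NEW=0, ERR=51463136183055/549755813888
(4,3): OLD=742663502929749/4398046511104 → NEW=255, ERR=-378838357401771/4398046511104
(4,4): OLD=3972081662768367/35184372088832 → NEW=0, ERR=3972081662768367/35184372088832
(4,5): OLD=259712939128542703/1125899906842624 → NEW=255, ERR=-27391537116326417/1125899906842624
(4,6): OLD=3968973897011274041/18014398509481984 → NEW=255, ERR=-624697722906631879/18014398509481984
(5,0): OLD=42583233696627/549755813888 → NEW=0, ERR=42583233696627/549755813888
(5,1): OLD=551304718091345/4398046511104 → NEW=0, ERR=551304718091345/4398046511104
(5,2): OLD=6428940962374535/35184372088832 → NEW=255, ERR=-2543073920277625/35184372088832
(5,3): OLD=33348663489601603/281474976710656 → NEW=0, ERR=33348663489601603/281474976710656
(5,4): OLD=4632730144614708097/18014398509481984 → NEW=255, ERR=39058524696802177/18014398509481984
(5,5): OLD=31402651802086220401/144115188075855872 → NEW=255, ERR=-5346721157257026959/144115188075855872
(5,6): OLD=480563719415691221375/2305843009213693952 → NEW=255, ERR=-107426247933800736385/2305843009213693952
(6,0): OLD=8142318106220267/70368744177664 → NEW=0, ERR=8142318106220267/70368744177664
(6,1): OLD=201631005452929127/1125899906842624 → NEW=255, ERR=-85473470791939993/1125899906842624
(6,2): OLD=1841954856132297557/18014398509481984 → NEW=0, ERR=1841954856132297557/18014398509481984
(6,3): OLD=32951582417707665867/144115188075855872 → NEW=255, ERR=-3797790541635581493/144115188075855872
(6,4): OLD=51477061021589514177/288230376151711744 → NEW=255, ERR=-22021684897096980543/288230376151711744
(6,5): OLD=6027655628531740803717/36893488147419103232 → NEW=255, ERR=-3380183849060130520443/36893488147419103232
(6,6): OLD=112178917764217524517459/590295810358705651712 → NEW=255, ERR=-38346513877252416669101/590295810358705651712
Row 0: ..#.###
Row 1: .#.####
Row 2: ..#.#.#
Row 3: .#.####
Row 4: .#.#.##
Row 5: ..#.###
Row 6: .#.####

Answer: ..#.###
.#.####
..#.#.#
.#.####
.#.#.##
..#.###
.#.####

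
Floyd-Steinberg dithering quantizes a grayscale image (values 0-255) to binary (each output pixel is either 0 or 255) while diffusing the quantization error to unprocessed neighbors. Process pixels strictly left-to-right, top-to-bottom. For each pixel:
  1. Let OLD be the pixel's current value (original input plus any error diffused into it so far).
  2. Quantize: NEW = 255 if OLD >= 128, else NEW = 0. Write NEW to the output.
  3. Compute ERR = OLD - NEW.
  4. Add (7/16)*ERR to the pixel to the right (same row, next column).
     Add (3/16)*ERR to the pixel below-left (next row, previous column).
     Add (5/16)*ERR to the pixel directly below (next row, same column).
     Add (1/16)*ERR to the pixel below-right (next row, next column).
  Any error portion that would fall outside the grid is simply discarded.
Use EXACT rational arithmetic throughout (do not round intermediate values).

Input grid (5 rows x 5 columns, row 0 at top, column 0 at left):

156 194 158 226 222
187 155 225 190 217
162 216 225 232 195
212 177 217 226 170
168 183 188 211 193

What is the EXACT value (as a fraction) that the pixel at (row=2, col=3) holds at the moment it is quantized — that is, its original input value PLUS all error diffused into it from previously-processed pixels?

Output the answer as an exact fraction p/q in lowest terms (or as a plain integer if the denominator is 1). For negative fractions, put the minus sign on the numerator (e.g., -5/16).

Answer: 51119104343/268435456

Derivation:
(0,0): OLD=156 → NEW=255, ERR=-99
(0,1): OLD=2411/16 → NEW=255, ERR=-1669/16
(0,2): OLD=28765/256 → NEW=0, ERR=28765/256
(0,3): OLD=1127051/4096 → NEW=255, ERR=82571/4096
(0,4): OLD=15126989/65536 → NEW=255, ERR=-1584691/65536
(1,0): OLD=34945/256 → NEW=255, ERR=-30335/256
(1,1): OLD=174983/2048 → NEW=0, ERR=174983/2048
(1,2): OLD=19317011/65536 → NEW=255, ERR=2605331/65536
(1,3): OLD=56670551/262144 → NEW=255, ERR=-10176169/262144
(1,4): OLD=812521509/4194304 → NEW=255, ERR=-257026011/4194304
(2,0): OLD=4619965/32768 → NEW=255, ERR=-3735875/32768
(2,1): OLD=202237679/1048576 → NEW=255, ERR=-65149201/1048576
(2,2): OLD=3494732941/16777216 → NEW=255, ERR=-783457139/16777216
(2,3): OLD=51119104343/268435456 → NEW=255, ERR=-17331936937/268435456
Target (2,3): original=232, with diffused error = 51119104343/268435456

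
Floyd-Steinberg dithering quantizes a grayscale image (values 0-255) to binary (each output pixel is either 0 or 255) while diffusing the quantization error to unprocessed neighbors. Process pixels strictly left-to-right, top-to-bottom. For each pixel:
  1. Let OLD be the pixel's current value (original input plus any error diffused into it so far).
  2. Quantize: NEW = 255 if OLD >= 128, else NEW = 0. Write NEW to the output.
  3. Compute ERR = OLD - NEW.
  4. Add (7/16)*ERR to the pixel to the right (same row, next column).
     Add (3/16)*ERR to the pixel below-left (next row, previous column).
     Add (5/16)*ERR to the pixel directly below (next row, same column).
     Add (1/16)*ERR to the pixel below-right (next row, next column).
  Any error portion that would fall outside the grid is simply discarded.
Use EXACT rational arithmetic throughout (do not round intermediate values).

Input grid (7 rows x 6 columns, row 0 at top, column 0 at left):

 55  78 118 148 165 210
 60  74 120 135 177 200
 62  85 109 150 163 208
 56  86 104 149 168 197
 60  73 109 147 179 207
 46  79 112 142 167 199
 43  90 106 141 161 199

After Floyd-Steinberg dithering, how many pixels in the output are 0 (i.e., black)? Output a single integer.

(0,0): OLD=55 → NEW=0, ERR=55
(0,1): OLD=1633/16 → NEW=0, ERR=1633/16
(0,2): OLD=41639/256 → NEW=255, ERR=-23641/256
(0,3): OLD=440721/4096 → NEW=0, ERR=440721/4096
(0,4): OLD=13898487/65536 → NEW=255, ERR=-2813193/65536
(0,5): OLD=200508609/1048576 → NEW=255, ERR=-66878271/1048576
(1,0): OLD=24659/256 → NEW=0, ERR=24659/256
(1,1): OLD=274757/2048 → NEW=255, ERR=-247483/2048
(1,2): OLD=4248489/65536 → NEW=0, ERR=4248489/65536
(1,3): OLD=48015797/262144 → NEW=255, ERR=-18830923/262144
(1,4): OLD=2129435711/16777216 → NEW=0, ERR=2129435711/16777216
(1,5): OLD=62522702089/268435456 → NEW=255, ERR=-5928339191/268435456
(2,0): OLD=2275527/32768 → NEW=0, ERR=2275527/32768
(2,1): OLD=100447229/1048576 → NEW=0, ERR=100447229/1048576
(2,2): OLD=2519043895/16777216 → NEW=255, ERR=-1759146185/16777216
(2,3): OLD=14700660031/134217728 → NEW=0, ERR=14700660031/134217728
(2,4): OLD=1039175883837/4294967296 → NEW=255, ERR=-56040776643/4294967296
(2,5): OLD=13972234131323/68719476736 → NEW=255, ERR=-3551232436357/68719476736
(3,0): OLD=1604950103/16777216 → NEW=0, ERR=1604950103/16777216
(3,1): OLD=19121754763/134217728 → NEW=255, ERR=-15103765877/134217728
(3,2): OLD=52102658129/1073741824 → NEW=0, ERR=52102658129/1073741824
(3,3): OLD=13431718312947/68719476736 → NEW=255, ERR=-4091748254733/68719476736
(3,4): OLD=74232747089299/549755813888 → NEW=255, ERR=-65954985452141/549755813888
(3,5): OLD=1121922910345405/8796093022208 → NEW=0, ERR=1121922910345405/8796093022208
(4,0): OLD=147735725369/2147483648 → NEW=0, ERR=147735725369/2147483648
(4,1): OLD=2852159270245/34359738368 → NEW=0, ERR=2852159270245/34359738368
(4,2): OLD=156441474919071/1099511627776 → NEW=255, ERR=-123933990163809/1099511627776
(4,3): OLD=1048796766215099/17592186044416 → NEW=0, ERR=1048796766215099/17592186044416
(4,4): OLD=52856850431231339/281474976710656 → NEW=255, ERR=-18919268629985941/281474976710656
(4,5): OLD=945548955559559693/4503599627370496 → NEW=255, ERR=-202868949419916787/4503599627370496
(5,0): OLD=45664103279103/549755813888 → NEW=0, ERR=45664103279103/549755813888
(5,1): OLD=2189264347553007/17592186044416 → NEW=0, ERR=2189264347553007/17592186044416
(5,2): OLD=20771012228185269/140737488355328 → NEW=255, ERR=-15117047302423371/140737488355328
(5,3): OLD=423291318777998231/4503599627370496 → NEW=0, ERR=423291318777998231/4503599627370496
(5,4): OLD=1642875133659049079/9007199254740992 → NEW=255, ERR=-653960676299903881/9007199254740992
(5,5): OLD=21467091602637273379/144115188075855872 → NEW=255, ERR=-15282281356705973981/144115188075855872
(6,0): OLD=25977473565873709/281474976710656 → NEW=0, ERR=25977473565873709/281474976710656
(6,1): OLD=694985166293061673/4503599627370496 → NEW=255, ERR=-453432738686414807/4503599627370496
(6,2): OLD=968918464533820673/18014398509481984 → NEW=0, ERR=968918464533820673/18014398509481984
(6,3): OLD=50029992552178450461/288230376151711744 → NEW=255, ERR=-23468753366508044259/288230376151711744
(6,4): OLD=408963423454824564669/4611686018427387904 → NEW=0, ERR=408963423454824564669/4611686018427387904
(6,5): OLD=14766359363518068414987/73786976294838206464 → NEW=255, ERR=-4049319591665674233333/73786976294838206464
Output grid:
  Row 0: ..#.##  (3 black, running=3)
  Row 1: .#.#.#  (3 black, running=6)
  Row 2: ..#.##  (3 black, running=9)
  Row 3: .#.##.  (3 black, running=12)
  Row 4: ..#.##  (3 black, running=15)
  Row 5: ..#.##  (3 black, running=18)
  Row 6: .#.#.#  (3 black, running=21)

Answer: 21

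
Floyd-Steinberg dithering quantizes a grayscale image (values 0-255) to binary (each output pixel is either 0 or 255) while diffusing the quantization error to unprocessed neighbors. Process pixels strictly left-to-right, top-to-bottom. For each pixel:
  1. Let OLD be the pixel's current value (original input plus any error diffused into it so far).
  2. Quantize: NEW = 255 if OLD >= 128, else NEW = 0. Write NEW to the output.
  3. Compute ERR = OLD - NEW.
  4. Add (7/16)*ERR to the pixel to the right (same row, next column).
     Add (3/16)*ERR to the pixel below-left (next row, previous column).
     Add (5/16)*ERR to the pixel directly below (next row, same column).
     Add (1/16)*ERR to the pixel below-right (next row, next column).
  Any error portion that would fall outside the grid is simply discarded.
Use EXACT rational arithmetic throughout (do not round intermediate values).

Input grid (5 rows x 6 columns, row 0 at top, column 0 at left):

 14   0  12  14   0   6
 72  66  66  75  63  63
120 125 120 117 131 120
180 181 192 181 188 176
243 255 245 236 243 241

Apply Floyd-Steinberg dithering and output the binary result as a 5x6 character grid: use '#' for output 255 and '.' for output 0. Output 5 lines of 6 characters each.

Answer: ......
...#..
##.#.#
#.###.
######

Derivation:
(0,0): OLD=14 → NEW=0, ERR=14
(0,1): OLD=49/8 → NEW=0, ERR=49/8
(0,2): OLD=1879/128 → NEW=0, ERR=1879/128
(0,3): OLD=41825/2048 → NEW=0, ERR=41825/2048
(0,4): OLD=292775/32768 → NEW=0, ERR=292775/32768
(0,5): OLD=5195153/524288 → NEW=0, ERR=5195153/524288
(1,0): OLD=9923/128 → NEW=0, ERR=9923/128
(1,1): OLD=107989/1024 → NEW=0, ERR=107989/1024
(1,2): OLD=3962873/32768 → NEW=0, ERR=3962873/32768
(1,3): OLD=17941765/131072 → NEW=255, ERR=-15481595/131072
(1,4): OLD=144712303/8388608 → NEW=0, ERR=144712303/8388608
(1,5): OLD=9959265625/134217728 → NEW=0, ERR=9959265625/134217728
(2,0): OLD=2686967/16384 → NEW=255, ERR=-1490953/16384
(2,1): OLD=76369805/524288 → NEW=255, ERR=-57323635/524288
(2,2): OLD=791908583/8388608 → NEW=0, ERR=791908583/8388608
(2,3): OLD=8870678127/67108864 → NEW=255, ERR=-8242082193/67108864
(2,4): OLD=191532835021/2147483648 → NEW=0, ERR=191532835021/2147483648
(2,5): OLD=6297686048875/34359738368 → NEW=255, ERR=-2464047234965/34359738368
(3,0): OLD=1099426055/8388608 → NEW=255, ERR=-1039668985/8388608
(3,1): OLD=7021096443/67108864 → NEW=0, ERR=7021096443/67108864
(3,2): OLD=127459388385/536870912 → NEW=255, ERR=-9442694175/536870912
(3,3): OLD=5413311159139/34359738368 → NEW=255, ERR=-3348422124701/34359738368
(3,4): OLD=41812838576003/274877906944 → NEW=255, ERR=-28281027694717/274877906944
(3,5): OLD=502043305575373/4398046511104 → NEW=0, ERR=502043305575373/4398046511104
(4,0): OLD=240395793161/1073741824 → NEW=255, ERR=-33408371959/1073741824
(4,1): OLD=4518961958517/17179869184 → NEW=255, ERR=138095316597/17179869184
(4,2): OLD=127151381703631/549755813888 → NEW=255, ERR=-13036350837809/549755813888
(4,3): OLD=1537394242396843/8796093022208 → NEW=255, ERR=-705609478266197/8796093022208
(4,4): OLD=26890042660855387/140737488355328 → NEW=255, ERR=-8998016869753253/140737488355328
(4,5): OLD=545544679722236573/2251799813685248 → NEW=255, ERR=-28664272767501667/2251799813685248
Row 0: ......
Row 1: ...#..
Row 2: ##.#.#
Row 3: #.###.
Row 4: ######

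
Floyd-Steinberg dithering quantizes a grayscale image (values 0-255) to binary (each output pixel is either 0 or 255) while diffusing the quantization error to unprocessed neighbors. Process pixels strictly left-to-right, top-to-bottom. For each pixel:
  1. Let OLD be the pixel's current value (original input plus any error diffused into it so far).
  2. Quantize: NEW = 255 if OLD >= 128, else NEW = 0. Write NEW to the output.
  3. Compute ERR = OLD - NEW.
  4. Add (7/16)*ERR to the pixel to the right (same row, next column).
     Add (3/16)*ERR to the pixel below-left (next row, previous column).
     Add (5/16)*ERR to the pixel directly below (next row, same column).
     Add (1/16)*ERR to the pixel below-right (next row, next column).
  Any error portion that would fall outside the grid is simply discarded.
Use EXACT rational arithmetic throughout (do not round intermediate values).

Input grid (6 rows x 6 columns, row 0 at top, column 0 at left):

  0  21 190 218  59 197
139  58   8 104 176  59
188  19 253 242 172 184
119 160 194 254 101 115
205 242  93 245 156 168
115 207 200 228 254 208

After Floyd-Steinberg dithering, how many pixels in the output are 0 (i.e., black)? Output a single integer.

(0,0): OLD=0 → NEW=0, ERR=0
(0,1): OLD=21 → NEW=0, ERR=21
(0,2): OLD=3187/16 → NEW=255, ERR=-893/16
(0,3): OLD=49557/256 → NEW=255, ERR=-15723/256
(0,4): OLD=131603/4096 → NEW=0, ERR=131603/4096
(0,5): OLD=13831813/65536 → NEW=255, ERR=-2879867/65536
(1,0): OLD=2287/16 → NEW=255, ERR=-1793/16
(1,1): OLD=649/128 → NEW=0, ERR=649/128
(1,2): OLD=-71379/4096 → NEW=0, ERR=-71379/4096
(1,3): OLD=1306113/16384 → NEW=0, ERR=1306113/16384
(1,4): OLD=218984091/1048576 → NEW=255, ERR=-48402789/1048576
(1,5): OLD=454337229/16777216 → NEW=0, ERR=454337229/16777216
(2,0): OLD=315251/2048 → NEW=255, ERR=-206989/2048
(2,1): OLD=-2221967/65536 → NEW=0, ERR=-2221967/65536
(2,2): OLD=260031283/1048576 → NEW=255, ERR=-7355597/1048576
(2,3): OLD=2131535931/8388608 → NEW=255, ERR=-7559109/8388608
(2,4): OLD=44893319185/268435456 → NEW=255, ERR=-23557722095/268435456
(2,5): OLD=649325792135/4294967296 → NEW=255, ERR=-445890868345/4294967296
(3,0): OLD=84996403/1048576 → NEW=0, ERR=84996403/1048576
(3,1): OLD=1486763431/8388608 → NEW=255, ERR=-652331609/8388608
(3,2): OLD=10435302493/67108864 → NEW=255, ERR=-6677457827/67108864
(3,3): OLD=830187217471/4294967296 → NEW=255, ERR=-265029443009/4294967296
(3,4): OLD=929650206415/34359738368 → NEW=0, ERR=929650206415/34359738368
(3,5): OLD=48878446880065/549755813888 → NEW=0, ERR=48878446880065/549755813888
(4,0): OLD=28957495533/134217728 → NEW=255, ERR=-5268025107/134217728
(4,1): OLD=401443130969/2147483648 → NEW=255, ERR=-146165199271/2147483648
(4,2): OLD=1078729929179/68719476736 → NEW=0, ERR=1078729929179/68719476736
(4,3): OLD=254469287292295/1099511627776 → NEW=255, ERR=-25906177790585/1099511627776
(4,4): OLD=2937204955291287/17592186044416 → NEW=255, ERR=-1548802486034793/17592186044416
(4,5): OLD=44742711091641537/281474976710656 → NEW=255, ERR=-27033407969575743/281474976710656
(5,0): OLD=3091432305947/34359738368 → NEW=0, ERR=3091432305947/34359738368
(5,1): OLD=248031488282283/1099511627776 → NEW=255, ERR=-32343976800597/1099511627776
(5,2): OLD=1612886325107417/8796093022208 → NEW=255, ERR=-630117395555623/8796093022208
(5,3): OLD=48911904332769491/281474976710656 → NEW=255, ERR=-22864214728447789/281474976710656
(5,4): OLD=96528549743383879/562949953421312 → NEW=255, ERR=-47023688379050681/562949953421312
(5,5): OLD=1224435867083900763/9007199254740992 → NEW=255, ERR=-1072399942875052197/9007199254740992
Output grid:
  Row 0: ..##.#  (3 black, running=3)
  Row 1: #...#.  (4 black, running=7)
  Row 2: #.####  (1 black, running=8)
  Row 3: .###..  (3 black, running=11)
  Row 4: ##.###  (1 black, running=12)
  Row 5: .#####  (1 black, running=13)

Answer: 13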